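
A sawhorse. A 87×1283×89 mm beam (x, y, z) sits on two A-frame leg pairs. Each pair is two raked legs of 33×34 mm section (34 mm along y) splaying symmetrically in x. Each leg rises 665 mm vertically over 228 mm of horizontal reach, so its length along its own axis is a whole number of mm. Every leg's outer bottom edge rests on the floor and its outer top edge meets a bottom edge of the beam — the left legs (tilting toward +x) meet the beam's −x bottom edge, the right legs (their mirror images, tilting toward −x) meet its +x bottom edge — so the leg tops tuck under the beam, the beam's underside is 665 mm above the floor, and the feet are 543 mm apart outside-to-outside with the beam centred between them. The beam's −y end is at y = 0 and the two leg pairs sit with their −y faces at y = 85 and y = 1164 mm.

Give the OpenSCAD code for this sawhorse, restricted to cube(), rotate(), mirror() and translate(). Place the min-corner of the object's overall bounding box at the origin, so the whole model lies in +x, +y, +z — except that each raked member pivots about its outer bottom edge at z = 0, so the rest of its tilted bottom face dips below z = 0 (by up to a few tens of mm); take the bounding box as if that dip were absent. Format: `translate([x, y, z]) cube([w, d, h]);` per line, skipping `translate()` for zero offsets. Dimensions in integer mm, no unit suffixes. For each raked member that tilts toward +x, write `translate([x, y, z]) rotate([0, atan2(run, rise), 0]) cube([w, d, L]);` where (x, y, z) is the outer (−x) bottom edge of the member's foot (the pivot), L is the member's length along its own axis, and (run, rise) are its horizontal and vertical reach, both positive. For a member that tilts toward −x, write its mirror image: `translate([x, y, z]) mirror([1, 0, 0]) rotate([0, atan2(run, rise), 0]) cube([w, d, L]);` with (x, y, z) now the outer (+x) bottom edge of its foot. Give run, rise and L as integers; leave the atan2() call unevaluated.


translate([228, 0, 665]) cube([87, 1283, 89]);
translate([0, 85, 0]) rotate([0, atan2(228, 665), 0]) cube([33, 34, 703]);
translate([543, 85, 0]) mirror([1, 0, 0]) rotate([0, atan2(228, 665), 0]) cube([33, 34, 703]);
translate([0, 1164, 0]) rotate([0, atan2(228, 665), 0]) cube([33, 34, 703]);
translate([543, 1164, 0]) mirror([1, 0, 0]) rotate([0, atan2(228, 665), 0]) cube([33, 34, 703]);


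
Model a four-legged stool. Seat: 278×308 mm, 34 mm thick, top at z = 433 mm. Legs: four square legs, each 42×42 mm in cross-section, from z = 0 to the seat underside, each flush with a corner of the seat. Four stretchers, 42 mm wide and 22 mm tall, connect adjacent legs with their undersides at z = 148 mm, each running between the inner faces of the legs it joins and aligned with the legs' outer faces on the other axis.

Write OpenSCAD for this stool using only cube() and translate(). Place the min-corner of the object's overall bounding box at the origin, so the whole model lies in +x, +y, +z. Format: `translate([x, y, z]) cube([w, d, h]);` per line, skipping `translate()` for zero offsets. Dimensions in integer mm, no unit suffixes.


translate([0, 0, 399]) cube([278, 308, 34]);
cube([42, 42, 399]);
translate([236, 0, 0]) cube([42, 42, 399]);
translate([0, 266, 0]) cube([42, 42, 399]);
translate([236, 266, 0]) cube([42, 42, 399]);
translate([42, 0, 148]) cube([194, 42, 22]);
translate([42, 266, 148]) cube([194, 42, 22]);
translate([0, 42, 148]) cube([42, 224, 22]);
translate([236, 42, 148]) cube([42, 224, 22]);


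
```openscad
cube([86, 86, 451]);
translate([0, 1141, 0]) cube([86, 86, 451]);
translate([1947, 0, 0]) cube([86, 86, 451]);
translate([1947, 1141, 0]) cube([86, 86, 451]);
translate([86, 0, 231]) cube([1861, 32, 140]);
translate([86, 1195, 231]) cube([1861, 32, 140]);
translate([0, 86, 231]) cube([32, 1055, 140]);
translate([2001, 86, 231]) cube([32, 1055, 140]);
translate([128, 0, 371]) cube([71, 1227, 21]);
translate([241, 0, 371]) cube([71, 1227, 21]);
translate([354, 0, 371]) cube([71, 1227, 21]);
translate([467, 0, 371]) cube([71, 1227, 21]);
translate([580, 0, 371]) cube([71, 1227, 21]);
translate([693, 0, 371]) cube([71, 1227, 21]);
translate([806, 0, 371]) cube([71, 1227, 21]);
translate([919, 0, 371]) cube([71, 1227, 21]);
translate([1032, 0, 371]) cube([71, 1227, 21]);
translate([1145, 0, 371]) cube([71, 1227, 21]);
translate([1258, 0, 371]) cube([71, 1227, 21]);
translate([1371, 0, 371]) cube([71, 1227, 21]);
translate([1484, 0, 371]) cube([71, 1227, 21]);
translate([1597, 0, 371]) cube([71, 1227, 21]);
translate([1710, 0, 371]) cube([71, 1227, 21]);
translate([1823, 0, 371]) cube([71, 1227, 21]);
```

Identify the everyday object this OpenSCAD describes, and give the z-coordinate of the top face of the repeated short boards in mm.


A bed frame. The slat-top height is 392 mm.

Four posts, four rails, and a row of slats — a bed frame. Slats sit on the rails at z = 231 + 140 = 371; with slat thickness 21, the top is 392 mm.


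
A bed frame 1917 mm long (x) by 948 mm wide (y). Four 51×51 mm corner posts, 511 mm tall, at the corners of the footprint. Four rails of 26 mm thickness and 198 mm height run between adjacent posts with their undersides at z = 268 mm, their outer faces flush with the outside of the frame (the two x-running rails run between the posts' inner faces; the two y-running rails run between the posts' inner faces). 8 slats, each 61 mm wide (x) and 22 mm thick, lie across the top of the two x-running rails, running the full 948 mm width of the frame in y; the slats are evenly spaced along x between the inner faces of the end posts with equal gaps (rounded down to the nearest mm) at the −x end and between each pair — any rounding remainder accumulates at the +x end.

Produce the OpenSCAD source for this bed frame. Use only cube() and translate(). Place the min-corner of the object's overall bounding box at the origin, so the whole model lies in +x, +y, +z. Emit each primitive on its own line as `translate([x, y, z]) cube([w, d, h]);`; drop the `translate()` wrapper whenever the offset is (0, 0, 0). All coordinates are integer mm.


// slat z = rail_z + rail_h = 268 + 198 = 466
// slat gap = ⌊(1815 − 8·61) / 9⌋ = 147
cube([51, 51, 511]);
translate([0, 897, 0]) cube([51, 51, 511]);
translate([1866, 0, 0]) cube([51, 51, 511]);
translate([1866, 897, 0]) cube([51, 51, 511]);
translate([51, 0, 268]) cube([1815, 26, 198]);
translate([51, 922, 268]) cube([1815, 26, 198]);
translate([0, 51, 268]) cube([26, 846, 198]);
translate([1891, 51, 268]) cube([26, 846, 198]);
translate([198, 0, 466]) cube([61, 948, 22]);
translate([406, 0, 466]) cube([61, 948, 22]);
translate([614, 0, 466]) cube([61, 948, 22]);
translate([822, 0, 466]) cube([61, 948, 22]);
translate([1030, 0, 466]) cube([61, 948, 22]);
translate([1238, 0, 466]) cube([61, 948, 22]);
translate([1446, 0, 466]) cube([61, 948, 22]);
translate([1654, 0, 466]) cube([61, 948, 22]);


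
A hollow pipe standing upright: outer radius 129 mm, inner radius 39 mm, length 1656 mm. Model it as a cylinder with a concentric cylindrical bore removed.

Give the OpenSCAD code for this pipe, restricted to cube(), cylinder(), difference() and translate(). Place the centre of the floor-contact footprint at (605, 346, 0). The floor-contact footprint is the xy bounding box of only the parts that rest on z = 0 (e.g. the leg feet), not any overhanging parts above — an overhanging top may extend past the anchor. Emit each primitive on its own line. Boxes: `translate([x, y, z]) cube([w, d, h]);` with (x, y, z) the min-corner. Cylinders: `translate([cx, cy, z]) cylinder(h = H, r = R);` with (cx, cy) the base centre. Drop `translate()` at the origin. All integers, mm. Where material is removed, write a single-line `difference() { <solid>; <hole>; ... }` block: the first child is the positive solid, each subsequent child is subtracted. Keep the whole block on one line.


difference() { translate([605, 346, 0]) cylinder(h = 1656, r = 129); translate([605, 346, 0]) cylinder(h = 1656, r = 39); }


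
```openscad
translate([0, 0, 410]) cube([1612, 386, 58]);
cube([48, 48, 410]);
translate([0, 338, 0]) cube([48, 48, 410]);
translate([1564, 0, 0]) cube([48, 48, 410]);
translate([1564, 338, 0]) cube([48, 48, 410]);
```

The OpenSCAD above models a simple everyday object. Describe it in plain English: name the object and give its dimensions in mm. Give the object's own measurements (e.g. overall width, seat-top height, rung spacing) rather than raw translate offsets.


A long wooden bench with a 1612 mm (x) × 386 mm (y) seat, 58 mm thick, its top surface 468 mm above the floor. Four 48 mm square legs at the seat corners, flush with the edges, run from z = 0 to the seat underside.


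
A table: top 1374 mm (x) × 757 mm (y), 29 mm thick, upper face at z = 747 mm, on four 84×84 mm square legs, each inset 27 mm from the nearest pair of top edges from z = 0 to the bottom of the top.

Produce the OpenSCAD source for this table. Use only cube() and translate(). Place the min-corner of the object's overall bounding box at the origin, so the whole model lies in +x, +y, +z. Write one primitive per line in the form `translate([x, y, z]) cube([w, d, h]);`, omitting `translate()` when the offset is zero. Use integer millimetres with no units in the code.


// leg_h = 747 - 29 = 718
translate([0, 0, 718]) cube([1374, 757, 29]);
translate([27, 27, 0]) cube([84, 84, 718]);
translate([1263, 27, 0]) cube([84, 84, 718]);
translate([27, 646, 0]) cube([84, 84, 718]);
translate([1263, 646, 0]) cube([84, 84, 718]);


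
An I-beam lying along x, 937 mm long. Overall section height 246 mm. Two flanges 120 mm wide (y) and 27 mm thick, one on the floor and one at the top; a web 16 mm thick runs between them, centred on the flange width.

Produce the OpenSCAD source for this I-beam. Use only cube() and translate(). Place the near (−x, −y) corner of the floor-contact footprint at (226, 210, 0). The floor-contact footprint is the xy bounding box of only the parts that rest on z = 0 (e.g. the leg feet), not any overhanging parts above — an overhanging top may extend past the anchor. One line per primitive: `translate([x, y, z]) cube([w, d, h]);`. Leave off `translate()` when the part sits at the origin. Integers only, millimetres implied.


translate([226, 210, 0]) cube([937, 120, 27]);
translate([226, 262, 27]) cube([937, 16, 192]);
translate([226, 210, 219]) cube([937, 120, 27]);


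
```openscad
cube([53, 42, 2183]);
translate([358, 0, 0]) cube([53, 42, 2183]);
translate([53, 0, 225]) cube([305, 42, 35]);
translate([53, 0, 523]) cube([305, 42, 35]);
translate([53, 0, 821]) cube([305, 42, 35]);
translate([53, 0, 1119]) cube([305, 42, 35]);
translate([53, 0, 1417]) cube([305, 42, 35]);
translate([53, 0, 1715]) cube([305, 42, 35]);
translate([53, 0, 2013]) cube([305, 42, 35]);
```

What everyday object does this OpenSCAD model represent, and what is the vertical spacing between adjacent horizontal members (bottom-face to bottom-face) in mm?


A ladder. The rung spacing is 298 mm.

Two tall 53×42 posts with 7 short bars between them — a ladder. Adjacent rungs sit at z = 225 and z = 523, so the spacing is 523 − 225 = 298 mm.


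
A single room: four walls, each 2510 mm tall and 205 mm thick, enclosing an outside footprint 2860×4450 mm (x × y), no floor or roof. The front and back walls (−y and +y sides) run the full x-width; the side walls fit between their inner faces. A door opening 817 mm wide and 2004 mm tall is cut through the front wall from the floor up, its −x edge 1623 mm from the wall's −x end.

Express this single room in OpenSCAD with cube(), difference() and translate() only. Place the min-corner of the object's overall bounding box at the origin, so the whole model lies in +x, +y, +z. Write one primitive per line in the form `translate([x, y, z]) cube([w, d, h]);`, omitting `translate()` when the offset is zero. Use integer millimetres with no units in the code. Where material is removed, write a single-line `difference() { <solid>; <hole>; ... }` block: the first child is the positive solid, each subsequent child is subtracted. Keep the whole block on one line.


difference() { cube([2860, 205, 2510]); translate([1623, 0, 0]) cube([817, 205, 2004]); }
translate([0, 4245, 0]) cube([2860, 205, 2510]);
translate([0, 205, 0]) cube([205, 4040, 2510]);
translate([2655, 205, 0]) cube([205, 4040, 2510]);


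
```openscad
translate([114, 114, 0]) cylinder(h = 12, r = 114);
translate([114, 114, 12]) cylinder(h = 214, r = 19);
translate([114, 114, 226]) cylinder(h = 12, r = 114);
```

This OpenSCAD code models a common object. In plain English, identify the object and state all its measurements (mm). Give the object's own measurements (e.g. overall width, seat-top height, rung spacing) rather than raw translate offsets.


A spool: two coaxial disc flanges of radius 114 mm and thickness 12 mm, joined by a core cylinder of radius 19 mm and height 214 mm. The lower flange rests on z = 0 and the three cylinders share a vertical axis.


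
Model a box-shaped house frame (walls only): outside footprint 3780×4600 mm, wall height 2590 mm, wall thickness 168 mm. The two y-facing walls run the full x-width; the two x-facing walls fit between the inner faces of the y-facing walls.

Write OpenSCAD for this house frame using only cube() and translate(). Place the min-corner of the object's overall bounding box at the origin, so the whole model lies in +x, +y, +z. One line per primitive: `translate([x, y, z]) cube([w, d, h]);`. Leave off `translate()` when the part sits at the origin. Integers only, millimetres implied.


cube([3780, 168, 2590]);
translate([0, 4432, 0]) cube([3780, 168, 2590]);
translate([0, 168, 0]) cube([168, 4264, 2590]);
translate([3612, 168, 0]) cube([168, 4264, 2590]);


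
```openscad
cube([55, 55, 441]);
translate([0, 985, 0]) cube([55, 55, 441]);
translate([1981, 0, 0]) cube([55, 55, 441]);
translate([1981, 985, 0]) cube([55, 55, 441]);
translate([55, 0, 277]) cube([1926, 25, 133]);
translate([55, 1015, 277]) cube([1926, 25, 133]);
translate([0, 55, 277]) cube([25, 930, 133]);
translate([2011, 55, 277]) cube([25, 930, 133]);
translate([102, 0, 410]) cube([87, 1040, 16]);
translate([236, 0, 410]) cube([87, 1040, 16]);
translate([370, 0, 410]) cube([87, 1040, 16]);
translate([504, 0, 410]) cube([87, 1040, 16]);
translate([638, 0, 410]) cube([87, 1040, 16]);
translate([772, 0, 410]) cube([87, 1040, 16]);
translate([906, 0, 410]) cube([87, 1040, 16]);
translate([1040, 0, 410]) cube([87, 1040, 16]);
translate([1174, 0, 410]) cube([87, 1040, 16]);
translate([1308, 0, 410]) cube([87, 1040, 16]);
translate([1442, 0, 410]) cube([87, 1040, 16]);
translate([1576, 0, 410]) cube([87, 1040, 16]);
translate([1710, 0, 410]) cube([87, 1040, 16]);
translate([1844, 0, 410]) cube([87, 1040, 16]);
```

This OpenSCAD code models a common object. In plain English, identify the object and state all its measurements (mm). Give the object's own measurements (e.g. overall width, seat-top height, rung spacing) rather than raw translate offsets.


A bed frame 2036 mm long (x) by 1040 mm wide (y). Four 55×55 mm corner posts, 441 mm tall, at the corners of the footprint. Four rails of 25 mm thickness and 133 mm height run between adjacent posts with their undersides at z = 277 mm, their outer faces flush with the outside of the frame (the two x-running rails run between the posts' inner faces; the two y-running rails run between the posts' inner faces). 14 slats, each 87 mm wide (x) and 16 mm thick, lie across the top of the two x-running rails, running the full 1040 mm width of the frame in y; along x they sit between the end posts with a 47 mm gap after the −x posts and between neighbouring slats, leaving 50 mm before the +x posts.


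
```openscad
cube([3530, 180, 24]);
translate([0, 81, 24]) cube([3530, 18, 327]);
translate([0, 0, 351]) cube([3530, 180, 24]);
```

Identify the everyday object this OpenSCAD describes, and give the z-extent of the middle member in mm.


An I-beam. The web height is 327 mm.

Two wide flanges with a thin centred web — an I-beam. Overall 375 mm minus two 24 mm flanges gives a web of 375 − 2·24 = 327 mm.


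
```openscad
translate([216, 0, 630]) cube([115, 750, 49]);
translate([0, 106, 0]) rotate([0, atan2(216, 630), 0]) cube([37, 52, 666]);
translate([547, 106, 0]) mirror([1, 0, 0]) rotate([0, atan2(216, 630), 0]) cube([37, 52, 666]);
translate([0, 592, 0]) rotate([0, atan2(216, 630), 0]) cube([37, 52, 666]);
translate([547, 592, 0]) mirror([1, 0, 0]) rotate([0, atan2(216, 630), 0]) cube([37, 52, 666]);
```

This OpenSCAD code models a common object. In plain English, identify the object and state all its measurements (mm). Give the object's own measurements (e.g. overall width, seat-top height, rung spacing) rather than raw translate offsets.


A sawhorse. A 115×750×49 mm beam (x, y, z) sits on two A-frame leg pairs. Each pair is two raked legs of 37×52 mm section (52 mm along y) splaying symmetrically in x. Each leg rises 630 mm vertically over 216 mm of horizontal reach and is 666 mm long along its own axis. Every leg's outer bottom edge rests on the floor and its outer top edge meets a bottom edge of the beam — the left legs (tilting toward +x) meet the beam's −x bottom edge, the right legs (their mirror images, tilting toward −x) meet its +x bottom edge — so the leg tops tuck under the beam, the beam's underside is 630 mm above the floor, and the feet are 547 mm apart outside-to-outside with the beam centred between them. The two leg pairs are set in 106 mm from either end of the beam.


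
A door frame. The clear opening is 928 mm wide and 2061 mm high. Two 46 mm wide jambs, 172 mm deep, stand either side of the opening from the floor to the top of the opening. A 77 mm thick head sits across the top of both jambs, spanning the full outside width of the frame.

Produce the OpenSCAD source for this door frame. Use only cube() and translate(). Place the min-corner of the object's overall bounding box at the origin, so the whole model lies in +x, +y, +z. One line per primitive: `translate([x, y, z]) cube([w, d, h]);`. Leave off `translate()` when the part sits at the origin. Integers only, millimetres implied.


cube([46, 172, 2061]);
translate([974, 0, 0]) cube([46, 172, 2061]);
translate([0, 0, 2061]) cube([1020, 172, 77]);


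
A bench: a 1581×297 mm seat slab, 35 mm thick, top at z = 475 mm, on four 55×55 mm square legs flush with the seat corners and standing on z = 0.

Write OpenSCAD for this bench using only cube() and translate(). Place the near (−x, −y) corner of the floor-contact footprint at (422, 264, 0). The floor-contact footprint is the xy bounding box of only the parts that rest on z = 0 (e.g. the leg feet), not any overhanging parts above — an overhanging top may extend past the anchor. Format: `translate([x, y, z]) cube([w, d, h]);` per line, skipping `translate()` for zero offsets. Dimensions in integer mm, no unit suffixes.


translate([422, 264, 440]) cube([1581, 297, 35]);
translate([422, 264, 0]) cube([55, 55, 440]);
translate([422, 506, 0]) cube([55, 55, 440]);
translate([1948, 264, 0]) cube([55, 55, 440]);
translate([1948, 506, 0]) cube([55, 55, 440]);


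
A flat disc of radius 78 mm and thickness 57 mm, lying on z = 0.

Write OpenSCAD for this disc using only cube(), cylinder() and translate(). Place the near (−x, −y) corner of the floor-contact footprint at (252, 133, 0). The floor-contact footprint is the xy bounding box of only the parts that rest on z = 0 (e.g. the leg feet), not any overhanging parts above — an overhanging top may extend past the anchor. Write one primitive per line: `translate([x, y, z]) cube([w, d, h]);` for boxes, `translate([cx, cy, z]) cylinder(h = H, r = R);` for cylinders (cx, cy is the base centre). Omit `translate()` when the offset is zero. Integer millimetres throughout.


translate([330, 211, 0]) cylinder(h = 57, r = 78);


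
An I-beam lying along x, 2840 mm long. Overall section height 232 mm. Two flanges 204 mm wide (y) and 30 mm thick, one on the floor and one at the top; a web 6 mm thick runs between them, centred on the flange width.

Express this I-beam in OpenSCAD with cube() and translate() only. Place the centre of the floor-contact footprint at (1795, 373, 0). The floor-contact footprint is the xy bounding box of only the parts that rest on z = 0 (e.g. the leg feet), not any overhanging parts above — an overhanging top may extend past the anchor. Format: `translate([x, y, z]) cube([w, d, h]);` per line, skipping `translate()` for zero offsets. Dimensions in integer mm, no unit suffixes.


translate([375, 271, 0]) cube([2840, 204, 30]);
translate([375, 370, 30]) cube([2840, 6, 172]);
translate([375, 271, 202]) cube([2840, 204, 30]);


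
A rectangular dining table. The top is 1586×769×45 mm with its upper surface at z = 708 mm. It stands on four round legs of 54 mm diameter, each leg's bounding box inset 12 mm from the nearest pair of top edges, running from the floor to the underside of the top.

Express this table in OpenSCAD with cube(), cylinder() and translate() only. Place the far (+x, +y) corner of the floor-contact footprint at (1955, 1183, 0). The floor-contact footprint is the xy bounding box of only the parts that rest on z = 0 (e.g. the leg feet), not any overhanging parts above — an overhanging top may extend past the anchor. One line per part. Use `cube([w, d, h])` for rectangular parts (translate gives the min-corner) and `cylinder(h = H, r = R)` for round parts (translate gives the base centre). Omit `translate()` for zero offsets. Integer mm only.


translate([381, 426, 663]) cube([1586, 769, 45]);
translate([420, 465, 0]) cylinder(h = 663, r = 27);
translate([1928, 465, 0]) cylinder(h = 663, r = 27);
translate([420, 1156, 0]) cylinder(h = 663, r = 27);
translate([1928, 1156, 0]) cylinder(h = 663, r = 27);


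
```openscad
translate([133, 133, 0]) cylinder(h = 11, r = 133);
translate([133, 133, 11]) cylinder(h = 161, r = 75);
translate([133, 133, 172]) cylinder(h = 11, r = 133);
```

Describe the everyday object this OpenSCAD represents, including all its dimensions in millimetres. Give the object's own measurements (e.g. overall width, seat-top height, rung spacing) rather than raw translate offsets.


A spool: two coaxial disc flanges of radius 133 mm and thickness 11 mm, joined by a core cylinder of radius 75 mm and height 161 mm. The lower flange rests on z = 0 and the three cylinders share a vertical axis.


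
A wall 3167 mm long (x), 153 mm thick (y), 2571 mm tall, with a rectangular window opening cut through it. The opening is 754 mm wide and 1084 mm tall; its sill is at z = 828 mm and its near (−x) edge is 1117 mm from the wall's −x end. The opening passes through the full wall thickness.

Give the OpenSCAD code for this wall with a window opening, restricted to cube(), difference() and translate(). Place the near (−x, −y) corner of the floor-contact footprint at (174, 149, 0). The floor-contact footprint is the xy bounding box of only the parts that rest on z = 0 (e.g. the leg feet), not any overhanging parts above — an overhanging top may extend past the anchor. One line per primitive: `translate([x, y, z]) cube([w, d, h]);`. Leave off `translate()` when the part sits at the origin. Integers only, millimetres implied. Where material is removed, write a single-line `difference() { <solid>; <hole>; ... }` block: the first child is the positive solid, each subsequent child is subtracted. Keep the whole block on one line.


difference() { translate([174, 149, 0]) cube([3167, 153, 2571]); translate([1291, 149, 828]) cube([754, 153, 1084]); }


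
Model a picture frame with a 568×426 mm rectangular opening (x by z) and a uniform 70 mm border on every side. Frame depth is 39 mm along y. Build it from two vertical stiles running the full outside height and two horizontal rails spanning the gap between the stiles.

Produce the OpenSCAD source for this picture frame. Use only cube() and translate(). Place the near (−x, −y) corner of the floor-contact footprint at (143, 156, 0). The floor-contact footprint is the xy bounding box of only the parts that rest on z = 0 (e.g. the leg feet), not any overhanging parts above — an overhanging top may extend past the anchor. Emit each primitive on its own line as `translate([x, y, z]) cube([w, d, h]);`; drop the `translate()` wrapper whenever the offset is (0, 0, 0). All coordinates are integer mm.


translate([143, 156, 0]) cube([70, 39, 566]);
translate([781, 156, 0]) cube([70, 39, 566]);
translate([213, 156, 0]) cube([568, 39, 70]);
translate([213, 156, 496]) cube([568, 39, 70]);


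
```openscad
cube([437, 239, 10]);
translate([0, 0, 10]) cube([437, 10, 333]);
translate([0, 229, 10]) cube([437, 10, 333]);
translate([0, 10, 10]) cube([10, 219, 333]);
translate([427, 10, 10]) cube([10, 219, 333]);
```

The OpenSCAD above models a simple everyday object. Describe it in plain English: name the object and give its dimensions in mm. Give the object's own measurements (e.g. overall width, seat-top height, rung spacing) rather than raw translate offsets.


An open-topped rectangular box: outside dimensions 437×239×343 mm, with a uniform wall and base thickness of 10 mm. The base is a full 437×239 slab on the floor; four walls sit on top of the base. The front and back walls (the −y and +y sides) span the full width; the two side walls fit between them.


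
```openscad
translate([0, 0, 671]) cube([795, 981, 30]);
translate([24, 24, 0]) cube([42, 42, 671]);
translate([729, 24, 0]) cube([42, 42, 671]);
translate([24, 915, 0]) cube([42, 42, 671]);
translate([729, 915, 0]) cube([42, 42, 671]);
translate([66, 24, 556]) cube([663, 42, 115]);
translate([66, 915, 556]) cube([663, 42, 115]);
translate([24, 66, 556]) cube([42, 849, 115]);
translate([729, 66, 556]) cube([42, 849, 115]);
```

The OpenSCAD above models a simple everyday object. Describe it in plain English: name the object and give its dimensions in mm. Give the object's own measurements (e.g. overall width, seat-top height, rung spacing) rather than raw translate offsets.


A rectangular dining table. The top is 795×981×30 mm with its upper surface at z = 701 mm. It stands on four 42×42 mm square legs, each inset 24 mm from the nearest pair of top edges, running from the floor to the underside of the top. Four apron rails, 42 mm thick and 115 mm tall, run between adjacent legs with their top edges flush with the underside of the top and their outer faces flush with the legs' outer faces.


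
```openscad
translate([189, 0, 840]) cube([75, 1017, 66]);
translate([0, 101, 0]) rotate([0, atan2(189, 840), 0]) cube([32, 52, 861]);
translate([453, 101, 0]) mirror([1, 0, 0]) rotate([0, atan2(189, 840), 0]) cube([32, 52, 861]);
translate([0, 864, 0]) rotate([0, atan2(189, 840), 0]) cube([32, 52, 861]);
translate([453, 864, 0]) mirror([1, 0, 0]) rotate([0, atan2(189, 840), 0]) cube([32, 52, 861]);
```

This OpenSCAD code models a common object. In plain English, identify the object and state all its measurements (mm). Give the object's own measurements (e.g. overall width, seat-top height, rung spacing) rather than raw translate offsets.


A sawhorse. A 75×1017×66 mm beam (x, y, z) sits on two A-frame leg pairs. Each pair is two raked legs of 32×52 mm section (52 mm along y) splaying symmetrically in x. Each leg rises 840 mm vertically over 189 mm of horizontal reach and is 861 mm long along its own axis. Every leg's outer bottom edge rests on the floor and its outer top edge meets a bottom edge of the beam — the left legs (tilting toward +x) meet the beam's −x bottom edge, the right legs (their mirror images, tilting toward −x) meet its +x bottom edge — so the leg tops tuck under the beam, the beam's underside is 840 mm above the floor, and the feet are 453 mm apart outside-to-outside with the beam centred between them. The two leg pairs are set in 101 mm from either end of the beam.


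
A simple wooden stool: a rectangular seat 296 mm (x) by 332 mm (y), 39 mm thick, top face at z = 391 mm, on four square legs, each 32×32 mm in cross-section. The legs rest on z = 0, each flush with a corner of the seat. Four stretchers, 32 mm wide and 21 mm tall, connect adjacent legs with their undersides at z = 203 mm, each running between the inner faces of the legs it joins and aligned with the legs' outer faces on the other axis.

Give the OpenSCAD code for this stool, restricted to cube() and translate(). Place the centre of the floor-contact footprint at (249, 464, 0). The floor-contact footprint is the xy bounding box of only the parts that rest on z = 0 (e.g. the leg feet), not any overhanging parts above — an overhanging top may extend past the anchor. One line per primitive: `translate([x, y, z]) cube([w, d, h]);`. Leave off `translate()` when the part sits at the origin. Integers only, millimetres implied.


translate([101, 298, 352]) cube([296, 332, 39]);
translate([101, 298, 0]) cube([32, 32, 352]);
translate([365, 298, 0]) cube([32, 32, 352]);
translate([101, 598, 0]) cube([32, 32, 352]);
translate([365, 598, 0]) cube([32, 32, 352]);
translate([133, 298, 203]) cube([232, 32, 21]);
translate([133, 598, 203]) cube([232, 32, 21]);
translate([101, 330, 203]) cube([32, 268, 21]);
translate([365, 330, 203]) cube([32, 268, 21]);


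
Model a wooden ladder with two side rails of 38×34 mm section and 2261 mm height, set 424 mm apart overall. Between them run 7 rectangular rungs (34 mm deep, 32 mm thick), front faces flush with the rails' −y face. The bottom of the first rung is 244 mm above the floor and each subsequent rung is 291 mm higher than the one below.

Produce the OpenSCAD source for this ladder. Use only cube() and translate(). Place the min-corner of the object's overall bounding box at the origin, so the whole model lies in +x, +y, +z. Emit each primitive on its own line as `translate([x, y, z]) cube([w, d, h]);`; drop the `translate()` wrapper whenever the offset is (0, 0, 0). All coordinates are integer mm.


cube([38, 34, 2261]);
translate([386, 0, 0]) cube([38, 34, 2261]);
translate([38, 0, 244]) cube([348, 34, 32]);
translate([38, 0, 535]) cube([348, 34, 32]);
translate([38, 0, 826]) cube([348, 34, 32]);
translate([38, 0, 1117]) cube([348, 34, 32]);
translate([38, 0, 1408]) cube([348, 34, 32]);
translate([38, 0, 1699]) cube([348, 34, 32]);
translate([38, 0, 1990]) cube([348, 34, 32]);


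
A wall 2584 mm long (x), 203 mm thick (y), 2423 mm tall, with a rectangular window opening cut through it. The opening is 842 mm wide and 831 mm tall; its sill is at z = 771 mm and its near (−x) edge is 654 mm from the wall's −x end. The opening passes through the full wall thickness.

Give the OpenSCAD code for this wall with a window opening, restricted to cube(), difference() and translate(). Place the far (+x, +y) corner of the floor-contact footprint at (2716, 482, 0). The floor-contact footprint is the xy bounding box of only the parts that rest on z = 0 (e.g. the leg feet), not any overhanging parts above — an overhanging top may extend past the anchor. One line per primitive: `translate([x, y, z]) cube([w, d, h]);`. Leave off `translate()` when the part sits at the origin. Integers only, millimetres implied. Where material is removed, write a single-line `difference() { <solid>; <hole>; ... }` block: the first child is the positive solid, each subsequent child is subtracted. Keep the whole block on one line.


difference() { translate([132, 279, 0]) cube([2584, 203, 2423]); translate([786, 279, 771]) cube([842, 203, 831]); }


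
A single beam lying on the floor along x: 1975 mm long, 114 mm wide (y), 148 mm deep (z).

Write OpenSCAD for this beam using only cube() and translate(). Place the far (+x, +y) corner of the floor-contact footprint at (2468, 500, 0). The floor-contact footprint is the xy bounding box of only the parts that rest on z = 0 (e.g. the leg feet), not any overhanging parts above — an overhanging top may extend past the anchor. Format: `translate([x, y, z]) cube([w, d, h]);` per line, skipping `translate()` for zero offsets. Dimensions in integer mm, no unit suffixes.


translate([493, 386, 0]) cube([1975, 114, 148]);


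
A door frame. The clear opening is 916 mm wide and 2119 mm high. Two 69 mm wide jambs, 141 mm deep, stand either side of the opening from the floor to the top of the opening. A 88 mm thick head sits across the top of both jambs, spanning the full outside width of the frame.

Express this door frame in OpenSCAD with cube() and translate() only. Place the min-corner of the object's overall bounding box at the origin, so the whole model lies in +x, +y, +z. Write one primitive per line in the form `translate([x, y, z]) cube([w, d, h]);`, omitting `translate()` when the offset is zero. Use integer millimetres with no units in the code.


cube([69, 141, 2119]);
translate([985, 0, 0]) cube([69, 141, 2119]);
translate([0, 0, 2119]) cube([1054, 141, 88]);


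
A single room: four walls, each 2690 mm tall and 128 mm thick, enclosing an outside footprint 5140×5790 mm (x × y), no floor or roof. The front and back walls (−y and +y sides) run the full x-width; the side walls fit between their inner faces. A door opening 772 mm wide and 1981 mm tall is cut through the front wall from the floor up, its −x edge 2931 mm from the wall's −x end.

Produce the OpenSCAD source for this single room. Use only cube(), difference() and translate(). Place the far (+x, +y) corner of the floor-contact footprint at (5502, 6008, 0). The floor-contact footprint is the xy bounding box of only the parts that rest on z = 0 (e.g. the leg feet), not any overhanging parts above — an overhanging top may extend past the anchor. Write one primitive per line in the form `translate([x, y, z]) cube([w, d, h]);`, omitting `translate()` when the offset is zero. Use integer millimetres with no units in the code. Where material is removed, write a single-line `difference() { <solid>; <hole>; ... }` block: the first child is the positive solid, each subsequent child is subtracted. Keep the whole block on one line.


difference() { translate([362, 218, 0]) cube([5140, 128, 2690]); translate([3293, 218, 0]) cube([772, 128, 1981]); }
translate([362, 5880, 0]) cube([5140, 128, 2690]);
translate([362, 346, 0]) cube([128, 5534, 2690]);
translate([5374, 346, 0]) cube([128, 5534, 2690]);


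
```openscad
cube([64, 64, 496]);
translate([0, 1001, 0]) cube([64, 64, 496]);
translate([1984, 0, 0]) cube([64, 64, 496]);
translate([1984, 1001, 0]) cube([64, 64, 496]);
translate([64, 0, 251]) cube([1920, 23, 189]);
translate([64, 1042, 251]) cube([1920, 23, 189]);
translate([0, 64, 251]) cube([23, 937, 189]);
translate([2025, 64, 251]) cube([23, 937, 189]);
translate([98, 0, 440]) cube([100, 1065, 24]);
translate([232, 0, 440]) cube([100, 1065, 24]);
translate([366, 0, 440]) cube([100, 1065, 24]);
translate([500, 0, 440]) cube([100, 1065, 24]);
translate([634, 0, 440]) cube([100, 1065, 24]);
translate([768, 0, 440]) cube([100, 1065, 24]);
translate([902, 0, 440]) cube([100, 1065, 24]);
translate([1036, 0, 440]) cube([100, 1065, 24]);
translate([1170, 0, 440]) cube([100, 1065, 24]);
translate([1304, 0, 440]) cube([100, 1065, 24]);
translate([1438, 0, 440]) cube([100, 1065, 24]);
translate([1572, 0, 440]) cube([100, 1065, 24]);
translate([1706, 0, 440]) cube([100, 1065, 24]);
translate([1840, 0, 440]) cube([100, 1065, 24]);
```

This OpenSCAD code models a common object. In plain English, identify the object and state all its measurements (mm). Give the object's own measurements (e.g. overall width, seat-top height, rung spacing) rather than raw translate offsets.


A bed frame 2048 mm long (x) by 1065 mm wide (y). Four 64×64 mm corner posts, 496 mm tall, at the corners of the footprint. Four rails of 23 mm thickness and 189 mm height run between adjacent posts with their undersides at z = 251 mm, their outer faces flush with the outside of the frame (the two x-running rails run between the posts' inner faces; the two y-running rails run between the posts' inner faces). 14 slats, each 100 mm wide (x) and 24 mm thick, lie across the top of the two x-running rails, running the full 1065 mm width of the frame in y; along x they sit between the end posts with a 34 mm gap after the −x posts and between neighbouring slats, leaving 44 mm before the +x posts.


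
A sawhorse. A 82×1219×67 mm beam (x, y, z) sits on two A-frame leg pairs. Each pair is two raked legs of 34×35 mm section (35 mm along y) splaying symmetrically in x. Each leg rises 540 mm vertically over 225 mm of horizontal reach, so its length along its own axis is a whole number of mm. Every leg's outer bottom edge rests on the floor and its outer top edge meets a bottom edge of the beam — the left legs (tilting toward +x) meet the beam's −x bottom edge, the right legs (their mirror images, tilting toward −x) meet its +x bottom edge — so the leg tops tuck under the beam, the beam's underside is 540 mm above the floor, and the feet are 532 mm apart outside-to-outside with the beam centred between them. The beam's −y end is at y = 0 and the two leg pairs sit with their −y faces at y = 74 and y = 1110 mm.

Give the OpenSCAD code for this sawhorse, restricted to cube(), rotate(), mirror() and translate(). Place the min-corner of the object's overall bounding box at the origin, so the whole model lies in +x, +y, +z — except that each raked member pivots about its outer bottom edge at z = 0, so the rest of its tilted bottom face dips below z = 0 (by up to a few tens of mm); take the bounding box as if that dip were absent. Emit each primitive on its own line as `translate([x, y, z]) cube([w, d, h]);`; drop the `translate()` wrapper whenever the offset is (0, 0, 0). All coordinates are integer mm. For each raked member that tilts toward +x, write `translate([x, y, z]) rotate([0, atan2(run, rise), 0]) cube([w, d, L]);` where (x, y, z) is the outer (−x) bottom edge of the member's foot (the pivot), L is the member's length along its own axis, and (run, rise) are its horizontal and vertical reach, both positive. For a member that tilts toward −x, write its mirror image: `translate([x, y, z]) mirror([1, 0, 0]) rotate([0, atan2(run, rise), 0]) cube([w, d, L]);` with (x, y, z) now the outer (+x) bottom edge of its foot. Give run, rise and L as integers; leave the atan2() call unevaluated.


// leg length = √(225² + 540²) = 585
// right-leg outer foot x = 2·225 + 82 = 532
// beam min-corner = (225, 0, 540)
translate([225, 0, 540]) cube([82, 1219, 67]);
translate([0, 74, 0]) rotate([0, atan2(225, 540), 0]) cube([34, 35, 585]);
translate([532, 74, 0]) mirror([1, 0, 0]) rotate([0, atan2(225, 540), 0]) cube([34, 35, 585]);
translate([0, 1110, 0]) rotate([0, atan2(225, 540), 0]) cube([34, 35, 585]);
translate([532, 1110, 0]) mirror([1, 0, 0]) rotate([0, atan2(225, 540), 0]) cube([34, 35, 585]);


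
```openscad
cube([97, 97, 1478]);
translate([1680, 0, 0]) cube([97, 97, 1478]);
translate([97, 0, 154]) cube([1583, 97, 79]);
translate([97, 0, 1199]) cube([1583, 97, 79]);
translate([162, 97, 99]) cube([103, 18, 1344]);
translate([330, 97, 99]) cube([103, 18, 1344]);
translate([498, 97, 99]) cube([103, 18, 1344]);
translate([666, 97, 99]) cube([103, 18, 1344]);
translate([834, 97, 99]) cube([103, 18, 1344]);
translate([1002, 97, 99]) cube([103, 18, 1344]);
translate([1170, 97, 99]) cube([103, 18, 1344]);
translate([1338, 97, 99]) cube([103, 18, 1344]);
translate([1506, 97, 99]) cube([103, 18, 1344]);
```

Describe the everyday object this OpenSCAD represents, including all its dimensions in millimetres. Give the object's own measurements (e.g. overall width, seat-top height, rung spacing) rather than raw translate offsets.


A fence section. Two 97×97 mm posts, 1478 mm tall, stand on the floor with a clear span of 1583 mm between their inner faces. Two horizontal rails of 97×79 mm section span the gap between the posts with their undersides at z = 154 mm and z = 1199 mm, flush with the posts' −y face. 9 pickets, each 103 mm wide, 18 mm thick and 1344 mm tall, are fixed to the +y face of the rails with their bottoms at z = 99 mm, spaced across the span with a 65 mm gap after the −x post and between neighbouring pickets, with 71 mm left before the +x post.


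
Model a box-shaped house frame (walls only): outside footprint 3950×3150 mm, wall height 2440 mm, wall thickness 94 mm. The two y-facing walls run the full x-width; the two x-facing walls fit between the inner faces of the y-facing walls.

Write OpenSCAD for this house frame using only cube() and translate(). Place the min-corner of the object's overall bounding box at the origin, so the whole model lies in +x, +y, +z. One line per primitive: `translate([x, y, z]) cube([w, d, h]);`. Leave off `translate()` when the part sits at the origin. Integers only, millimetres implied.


cube([3950, 94, 2440]);
translate([0, 3056, 0]) cube([3950, 94, 2440]);
translate([0, 94, 0]) cube([94, 2962, 2440]);
translate([3856, 94, 0]) cube([94, 2962, 2440]);
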